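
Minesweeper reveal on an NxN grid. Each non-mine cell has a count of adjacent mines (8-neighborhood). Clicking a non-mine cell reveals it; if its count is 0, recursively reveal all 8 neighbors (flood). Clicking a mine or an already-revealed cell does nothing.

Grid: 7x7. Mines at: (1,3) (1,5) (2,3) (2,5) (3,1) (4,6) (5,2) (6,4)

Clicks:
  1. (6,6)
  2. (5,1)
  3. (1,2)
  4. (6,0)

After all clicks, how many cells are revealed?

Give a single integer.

Answer: 11

Derivation:
Click 1 (6,6) count=0: revealed 4 new [(5,5) (5,6) (6,5) (6,6)] -> total=4
Click 2 (5,1) count=1: revealed 1 new [(5,1)] -> total=5
Click 3 (1,2) count=2: revealed 1 new [(1,2)] -> total=6
Click 4 (6,0) count=0: revealed 5 new [(4,0) (4,1) (5,0) (6,0) (6,1)] -> total=11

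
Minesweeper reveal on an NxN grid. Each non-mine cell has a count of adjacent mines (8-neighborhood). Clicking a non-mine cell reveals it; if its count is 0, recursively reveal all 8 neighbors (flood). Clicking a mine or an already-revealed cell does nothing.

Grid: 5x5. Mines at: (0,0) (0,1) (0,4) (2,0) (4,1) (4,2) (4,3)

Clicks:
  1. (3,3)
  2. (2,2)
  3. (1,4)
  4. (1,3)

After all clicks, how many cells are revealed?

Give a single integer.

Click 1 (3,3) count=2: revealed 1 new [(3,3)] -> total=1
Click 2 (2,2) count=0: revealed 11 new [(1,1) (1,2) (1,3) (1,4) (2,1) (2,2) (2,3) (2,4) (3,1) (3,2) (3,4)] -> total=12
Click 3 (1,4) count=1: revealed 0 new [(none)] -> total=12
Click 4 (1,3) count=1: revealed 0 new [(none)] -> total=12

Answer: 12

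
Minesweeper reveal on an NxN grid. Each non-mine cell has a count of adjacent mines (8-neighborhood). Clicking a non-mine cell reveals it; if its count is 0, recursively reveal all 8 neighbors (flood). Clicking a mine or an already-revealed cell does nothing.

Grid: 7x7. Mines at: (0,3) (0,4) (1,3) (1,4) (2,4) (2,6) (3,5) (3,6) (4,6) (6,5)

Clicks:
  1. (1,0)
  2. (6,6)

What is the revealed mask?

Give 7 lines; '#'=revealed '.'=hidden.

Click 1 (1,0) count=0: revealed 30 new [(0,0) (0,1) (0,2) (1,0) (1,1) (1,2) (2,0) (2,1) (2,2) (2,3) (3,0) (3,1) (3,2) (3,3) (3,4) (4,0) (4,1) (4,2) (4,3) (4,4) (5,0) (5,1) (5,2) (5,3) (5,4) (6,0) (6,1) (6,2) (6,3) (6,4)] -> total=30
Click 2 (6,6) count=1: revealed 1 new [(6,6)] -> total=31

Answer: ###....
###....
####...
#####..
#####..
#####..
#####.#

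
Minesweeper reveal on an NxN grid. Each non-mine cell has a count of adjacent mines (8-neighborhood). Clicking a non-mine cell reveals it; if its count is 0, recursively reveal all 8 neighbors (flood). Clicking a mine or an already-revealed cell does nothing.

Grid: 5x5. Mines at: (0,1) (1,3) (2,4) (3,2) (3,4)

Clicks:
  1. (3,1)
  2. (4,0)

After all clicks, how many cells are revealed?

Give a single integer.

Click 1 (3,1) count=1: revealed 1 new [(3,1)] -> total=1
Click 2 (4,0) count=0: revealed 7 new [(1,0) (1,1) (2,0) (2,1) (3,0) (4,0) (4,1)] -> total=8

Answer: 8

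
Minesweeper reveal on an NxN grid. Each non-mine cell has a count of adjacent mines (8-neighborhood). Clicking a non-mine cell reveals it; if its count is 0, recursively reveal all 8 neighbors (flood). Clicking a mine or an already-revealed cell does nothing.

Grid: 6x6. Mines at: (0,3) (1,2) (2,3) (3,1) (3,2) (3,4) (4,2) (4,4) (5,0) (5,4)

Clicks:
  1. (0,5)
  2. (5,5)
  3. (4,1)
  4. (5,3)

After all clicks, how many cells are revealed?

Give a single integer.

Click 1 (0,5) count=0: revealed 6 new [(0,4) (0,5) (1,4) (1,5) (2,4) (2,5)] -> total=6
Click 2 (5,5) count=2: revealed 1 new [(5,5)] -> total=7
Click 3 (4,1) count=4: revealed 1 new [(4,1)] -> total=8
Click 4 (5,3) count=3: revealed 1 new [(5,3)] -> total=9

Answer: 9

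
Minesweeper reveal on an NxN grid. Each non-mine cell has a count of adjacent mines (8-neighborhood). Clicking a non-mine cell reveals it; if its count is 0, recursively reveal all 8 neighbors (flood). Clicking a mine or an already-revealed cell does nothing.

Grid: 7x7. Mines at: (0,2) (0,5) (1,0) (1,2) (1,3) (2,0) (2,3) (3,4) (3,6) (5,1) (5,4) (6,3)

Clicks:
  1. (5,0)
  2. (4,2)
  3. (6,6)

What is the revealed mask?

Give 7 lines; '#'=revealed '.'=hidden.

Answer: .......
.......
.......
.......
..#..##
#....##
.....##

Derivation:
Click 1 (5,0) count=1: revealed 1 new [(5,0)] -> total=1
Click 2 (4,2) count=1: revealed 1 new [(4,2)] -> total=2
Click 3 (6,6) count=0: revealed 6 new [(4,5) (4,6) (5,5) (5,6) (6,5) (6,6)] -> total=8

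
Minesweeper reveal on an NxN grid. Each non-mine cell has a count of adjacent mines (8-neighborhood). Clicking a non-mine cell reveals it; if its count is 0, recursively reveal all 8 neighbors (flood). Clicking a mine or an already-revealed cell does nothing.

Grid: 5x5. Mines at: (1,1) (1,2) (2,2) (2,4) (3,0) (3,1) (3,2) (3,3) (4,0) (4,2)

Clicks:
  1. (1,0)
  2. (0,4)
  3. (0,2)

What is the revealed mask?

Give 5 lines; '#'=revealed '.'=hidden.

Click 1 (1,0) count=1: revealed 1 new [(1,0)] -> total=1
Click 2 (0,4) count=0: revealed 4 new [(0,3) (0,4) (1,3) (1,4)] -> total=5
Click 3 (0,2) count=2: revealed 1 new [(0,2)] -> total=6

Answer: ..###
#..##
.....
.....
.....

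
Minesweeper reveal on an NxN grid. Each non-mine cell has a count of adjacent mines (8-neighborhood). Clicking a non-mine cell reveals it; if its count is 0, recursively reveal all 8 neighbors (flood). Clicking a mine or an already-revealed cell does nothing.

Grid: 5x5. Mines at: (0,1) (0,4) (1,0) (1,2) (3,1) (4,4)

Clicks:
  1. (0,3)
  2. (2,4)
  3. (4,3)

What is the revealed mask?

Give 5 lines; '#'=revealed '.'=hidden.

Click 1 (0,3) count=2: revealed 1 new [(0,3)] -> total=1
Click 2 (2,4) count=0: revealed 6 new [(1,3) (1,4) (2,3) (2,4) (3,3) (3,4)] -> total=7
Click 3 (4,3) count=1: revealed 1 new [(4,3)] -> total=8

Answer: ...#.
...##
...##
...##
...#.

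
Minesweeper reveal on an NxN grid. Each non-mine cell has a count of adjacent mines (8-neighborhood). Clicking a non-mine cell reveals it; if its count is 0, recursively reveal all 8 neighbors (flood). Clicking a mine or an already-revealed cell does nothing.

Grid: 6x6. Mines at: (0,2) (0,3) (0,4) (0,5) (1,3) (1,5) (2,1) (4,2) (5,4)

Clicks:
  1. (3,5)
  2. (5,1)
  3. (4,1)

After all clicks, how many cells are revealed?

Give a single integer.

Answer: 11

Derivation:
Click 1 (3,5) count=0: revealed 9 new [(2,3) (2,4) (2,5) (3,3) (3,4) (3,5) (4,3) (4,4) (4,5)] -> total=9
Click 2 (5,1) count=1: revealed 1 new [(5,1)] -> total=10
Click 3 (4,1) count=1: revealed 1 new [(4,1)] -> total=11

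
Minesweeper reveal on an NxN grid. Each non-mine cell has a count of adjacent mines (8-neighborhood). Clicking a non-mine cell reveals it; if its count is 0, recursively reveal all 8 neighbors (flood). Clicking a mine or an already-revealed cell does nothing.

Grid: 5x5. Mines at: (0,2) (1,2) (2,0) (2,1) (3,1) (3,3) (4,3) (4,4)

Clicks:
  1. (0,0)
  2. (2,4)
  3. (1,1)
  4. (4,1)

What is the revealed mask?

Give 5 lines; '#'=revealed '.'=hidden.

Click 1 (0,0) count=0: revealed 4 new [(0,0) (0,1) (1,0) (1,1)] -> total=4
Click 2 (2,4) count=1: revealed 1 new [(2,4)] -> total=5
Click 3 (1,1) count=4: revealed 0 new [(none)] -> total=5
Click 4 (4,1) count=1: revealed 1 new [(4,1)] -> total=6

Answer: ##...
##...
....#
.....
.#...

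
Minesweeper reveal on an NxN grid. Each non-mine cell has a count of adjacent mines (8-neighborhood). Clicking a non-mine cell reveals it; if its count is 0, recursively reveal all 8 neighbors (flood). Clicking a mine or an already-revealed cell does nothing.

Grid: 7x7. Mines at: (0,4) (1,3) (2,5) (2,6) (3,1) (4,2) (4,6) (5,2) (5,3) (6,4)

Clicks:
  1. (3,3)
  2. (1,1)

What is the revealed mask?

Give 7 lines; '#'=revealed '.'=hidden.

Answer: ###....
###....
###....
...#...
.......
.......
.......

Derivation:
Click 1 (3,3) count=1: revealed 1 new [(3,3)] -> total=1
Click 2 (1,1) count=0: revealed 9 new [(0,0) (0,1) (0,2) (1,0) (1,1) (1,2) (2,0) (2,1) (2,2)] -> total=10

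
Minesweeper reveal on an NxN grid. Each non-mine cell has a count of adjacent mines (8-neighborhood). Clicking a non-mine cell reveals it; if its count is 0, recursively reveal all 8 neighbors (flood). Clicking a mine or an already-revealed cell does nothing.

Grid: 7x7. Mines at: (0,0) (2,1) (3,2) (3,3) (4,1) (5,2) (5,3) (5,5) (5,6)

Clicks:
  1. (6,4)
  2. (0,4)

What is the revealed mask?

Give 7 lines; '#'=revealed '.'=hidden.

Click 1 (6,4) count=2: revealed 1 new [(6,4)] -> total=1
Click 2 (0,4) count=0: revealed 23 new [(0,1) (0,2) (0,3) (0,4) (0,5) (0,6) (1,1) (1,2) (1,3) (1,4) (1,5) (1,6) (2,2) (2,3) (2,4) (2,5) (2,6) (3,4) (3,5) (3,6) (4,4) (4,5) (4,6)] -> total=24

Answer: .######
.######
..#####
....###
....###
.......
....#..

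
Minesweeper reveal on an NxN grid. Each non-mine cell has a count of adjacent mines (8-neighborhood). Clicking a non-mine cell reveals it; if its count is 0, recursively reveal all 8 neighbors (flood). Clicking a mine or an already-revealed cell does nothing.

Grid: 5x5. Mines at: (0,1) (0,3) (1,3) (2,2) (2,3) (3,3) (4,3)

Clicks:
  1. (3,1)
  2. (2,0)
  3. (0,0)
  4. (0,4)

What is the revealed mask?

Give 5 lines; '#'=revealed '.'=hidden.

Click 1 (3,1) count=1: revealed 1 new [(3,1)] -> total=1
Click 2 (2,0) count=0: revealed 9 new [(1,0) (1,1) (2,0) (2,1) (3,0) (3,2) (4,0) (4,1) (4,2)] -> total=10
Click 3 (0,0) count=1: revealed 1 new [(0,0)] -> total=11
Click 4 (0,4) count=2: revealed 1 new [(0,4)] -> total=12

Answer: #...#
##...
##...
###..
###..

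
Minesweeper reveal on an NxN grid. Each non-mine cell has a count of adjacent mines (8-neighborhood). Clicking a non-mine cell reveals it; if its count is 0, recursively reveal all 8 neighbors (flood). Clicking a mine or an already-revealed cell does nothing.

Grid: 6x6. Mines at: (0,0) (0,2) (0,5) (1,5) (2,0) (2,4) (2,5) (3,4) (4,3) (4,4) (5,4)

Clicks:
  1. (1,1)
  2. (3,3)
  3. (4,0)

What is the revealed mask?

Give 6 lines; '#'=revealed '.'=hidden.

Answer: ......
.#....
......
####..
###...
###...

Derivation:
Click 1 (1,1) count=3: revealed 1 new [(1,1)] -> total=1
Click 2 (3,3) count=4: revealed 1 new [(3,3)] -> total=2
Click 3 (4,0) count=0: revealed 9 new [(3,0) (3,1) (3,2) (4,0) (4,1) (4,2) (5,0) (5,1) (5,2)] -> total=11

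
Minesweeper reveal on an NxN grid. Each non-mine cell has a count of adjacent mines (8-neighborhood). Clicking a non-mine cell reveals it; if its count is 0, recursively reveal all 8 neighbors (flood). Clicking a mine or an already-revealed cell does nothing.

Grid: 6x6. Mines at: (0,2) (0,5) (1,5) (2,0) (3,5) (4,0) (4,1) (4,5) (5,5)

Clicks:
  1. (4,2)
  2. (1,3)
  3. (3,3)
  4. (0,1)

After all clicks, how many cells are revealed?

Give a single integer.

Answer: 19

Derivation:
Click 1 (4,2) count=1: revealed 1 new [(4,2)] -> total=1
Click 2 (1,3) count=1: revealed 1 new [(1,3)] -> total=2
Click 3 (3,3) count=0: revealed 16 new [(1,1) (1,2) (1,4) (2,1) (2,2) (2,3) (2,4) (3,1) (3,2) (3,3) (3,4) (4,3) (4,4) (5,2) (5,3) (5,4)] -> total=18
Click 4 (0,1) count=1: revealed 1 new [(0,1)] -> total=19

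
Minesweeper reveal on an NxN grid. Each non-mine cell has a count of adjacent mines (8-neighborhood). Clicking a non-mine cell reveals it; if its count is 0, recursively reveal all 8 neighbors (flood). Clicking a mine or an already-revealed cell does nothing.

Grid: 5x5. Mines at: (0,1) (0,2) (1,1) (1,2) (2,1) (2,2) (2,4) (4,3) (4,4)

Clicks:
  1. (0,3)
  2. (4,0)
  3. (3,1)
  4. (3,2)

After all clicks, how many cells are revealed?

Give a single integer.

Click 1 (0,3) count=2: revealed 1 new [(0,3)] -> total=1
Click 2 (4,0) count=0: revealed 6 new [(3,0) (3,1) (3,2) (4,0) (4,1) (4,2)] -> total=7
Click 3 (3,1) count=2: revealed 0 new [(none)] -> total=7
Click 4 (3,2) count=3: revealed 0 new [(none)] -> total=7

Answer: 7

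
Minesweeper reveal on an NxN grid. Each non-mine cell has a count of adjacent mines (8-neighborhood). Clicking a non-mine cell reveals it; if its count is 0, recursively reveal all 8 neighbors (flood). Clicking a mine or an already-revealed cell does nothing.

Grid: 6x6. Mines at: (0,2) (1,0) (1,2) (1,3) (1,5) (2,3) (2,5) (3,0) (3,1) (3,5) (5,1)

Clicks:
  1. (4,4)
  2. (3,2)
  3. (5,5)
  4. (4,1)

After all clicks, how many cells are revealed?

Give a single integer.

Click 1 (4,4) count=1: revealed 1 new [(4,4)] -> total=1
Click 2 (3,2) count=2: revealed 1 new [(3,2)] -> total=2
Click 3 (5,5) count=0: revealed 9 new [(3,3) (3,4) (4,2) (4,3) (4,5) (5,2) (5,3) (5,4) (5,5)] -> total=11
Click 4 (4,1) count=3: revealed 1 new [(4,1)] -> total=12

Answer: 12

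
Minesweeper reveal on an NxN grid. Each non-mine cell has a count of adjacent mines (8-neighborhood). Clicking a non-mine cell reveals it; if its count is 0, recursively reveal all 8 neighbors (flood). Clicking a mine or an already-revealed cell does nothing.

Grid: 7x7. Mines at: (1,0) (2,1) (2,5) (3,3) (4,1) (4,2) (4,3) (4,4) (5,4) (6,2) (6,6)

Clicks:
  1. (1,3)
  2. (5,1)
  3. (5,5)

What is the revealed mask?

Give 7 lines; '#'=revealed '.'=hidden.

Click 1 (1,3) count=0: revealed 15 new [(0,1) (0,2) (0,3) (0,4) (0,5) (0,6) (1,1) (1,2) (1,3) (1,4) (1,5) (1,6) (2,2) (2,3) (2,4)] -> total=15
Click 2 (5,1) count=3: revealed 1 new [(5,1)] -> total=16
Click 3 (5,5) count=3: revealed 1 new [(5,5)] -> total=17

Answer: .######
.######
..###..
.......
.......
.#...#.
.......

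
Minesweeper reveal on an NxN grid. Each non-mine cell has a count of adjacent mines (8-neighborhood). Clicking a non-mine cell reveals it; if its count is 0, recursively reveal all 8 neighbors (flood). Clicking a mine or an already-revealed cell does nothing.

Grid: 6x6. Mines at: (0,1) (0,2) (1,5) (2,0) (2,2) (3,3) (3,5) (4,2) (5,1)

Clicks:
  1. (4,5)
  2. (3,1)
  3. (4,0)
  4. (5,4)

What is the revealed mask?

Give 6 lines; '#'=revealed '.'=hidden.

Click 1 (4,5) count=1: revealed 1 new [(4,5)] -> total=1
Click 2 (3,1) count=3: revealed 1 new [(3,1)] -> total=2
Click 3 (4,0) count=1: revealed 1 new [(4,0)] -> total=3
Click 4 (5,4) count=0: revealed 5 new [(4,3) (4,4) (5,3) (5,4) (5,5)] -> total=8

Answer: ......
......
......
.#....
#..###
...###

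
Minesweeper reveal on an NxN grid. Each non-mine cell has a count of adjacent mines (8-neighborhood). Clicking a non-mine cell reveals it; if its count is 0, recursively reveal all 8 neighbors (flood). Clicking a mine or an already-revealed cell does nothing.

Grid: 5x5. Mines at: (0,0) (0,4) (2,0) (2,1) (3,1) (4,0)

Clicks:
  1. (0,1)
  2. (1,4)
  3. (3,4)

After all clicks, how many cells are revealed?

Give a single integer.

Answer: 13

Derivation:
Click 1 (0,1) count=1: revealed 1 new [(0,1)] -> total=1
Click 2 (1,4) count=1: revealed 1 new [(1,4)] -> total=2
Click 3 (3,4) count=0: revealed 11 new [(1,2) (1,3) (2,2) (2,3) (2,4) (3,2) (3,3) (3,4) (4,2) (4,3) (4,4)] -> total=13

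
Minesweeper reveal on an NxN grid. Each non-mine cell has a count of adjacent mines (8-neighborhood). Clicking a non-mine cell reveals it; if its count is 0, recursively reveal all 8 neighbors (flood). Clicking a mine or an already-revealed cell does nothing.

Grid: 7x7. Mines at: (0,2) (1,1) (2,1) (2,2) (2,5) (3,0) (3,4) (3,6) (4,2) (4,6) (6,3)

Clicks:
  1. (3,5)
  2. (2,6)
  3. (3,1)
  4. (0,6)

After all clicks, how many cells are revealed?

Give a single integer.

Click 1 (3,5) count=4: revealed 1 new [(3,5)] -> total=1
Click 2 (2,6) count=2: revealed 1 new [(2,6)] -> total=2
Click 3 (3,1) count=4: revealed 1 new [(3,1)] -> total=3
Click 4 (0,6) count=0: revealed 8 new [(0,3) (0,4) (0,5) (0,6) (1,3) (1,4) (1,5) (1,6)] -> total=11

Answer: 11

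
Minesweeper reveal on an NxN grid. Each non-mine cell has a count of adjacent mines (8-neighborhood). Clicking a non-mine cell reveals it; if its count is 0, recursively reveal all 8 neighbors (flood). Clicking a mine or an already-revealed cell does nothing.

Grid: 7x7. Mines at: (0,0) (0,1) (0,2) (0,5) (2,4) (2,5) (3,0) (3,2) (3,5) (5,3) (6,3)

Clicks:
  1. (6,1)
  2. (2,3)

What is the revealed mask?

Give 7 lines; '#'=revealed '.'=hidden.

Answer: .......
.......
...#...
.......
###....
###....
###....

Derivation:
Click 1 (6,1) count=0: revealed 9 new [(4,0) (4,1) (4,2) (5,0) (5,1) (5,2) (6,0) (6,1) (6,2)] -> total=9
Click 2 (2,3) count=2: revealed 1 new [(2,3)] -> total=10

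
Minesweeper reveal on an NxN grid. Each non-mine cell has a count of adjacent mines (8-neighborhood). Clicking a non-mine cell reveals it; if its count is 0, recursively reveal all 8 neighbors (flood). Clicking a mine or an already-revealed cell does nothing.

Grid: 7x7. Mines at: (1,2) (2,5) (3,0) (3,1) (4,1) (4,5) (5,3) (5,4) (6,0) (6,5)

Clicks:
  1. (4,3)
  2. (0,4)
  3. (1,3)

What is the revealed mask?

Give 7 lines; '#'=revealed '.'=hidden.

Answer: ...####
...####
.......
.......
...#...
.......
.......

Derivation:
Click 1 (4,3) count=2: revealed 1 new [(4,3)] -> total=1
Click 2 (0,4) count=0: revealed 8 new [(0,3) (0,4) (0,5) (0,6) (1,3) (1,4) (1,5) (1,6)] -> total=9
Click 3 (1,3) count=1: revealed 0 new [(none)] -> total=9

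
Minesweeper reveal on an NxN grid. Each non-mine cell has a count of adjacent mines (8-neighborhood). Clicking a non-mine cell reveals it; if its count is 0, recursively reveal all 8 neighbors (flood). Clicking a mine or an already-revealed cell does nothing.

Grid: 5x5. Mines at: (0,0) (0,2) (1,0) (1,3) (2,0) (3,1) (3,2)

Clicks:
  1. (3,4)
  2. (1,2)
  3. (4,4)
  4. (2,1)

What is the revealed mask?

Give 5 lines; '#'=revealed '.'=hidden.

Answer: .....
..#..
.#.##
...##
...##

Derivation:
Click 1 (3,4) count=0: revealed 6 new [(2,3) (2,4) (3,3) (3,4) (4,3) (4,4)] -> total=6
Click 2 (1,2) count=2: revealed 1 new [(1,2)] -> total=7
Click 3 (4,4) count=0: revealed 0 new [(none)] -> total=7
Click 4 (2,1) count=4: revealed 1 new [(2,1)] -> total=8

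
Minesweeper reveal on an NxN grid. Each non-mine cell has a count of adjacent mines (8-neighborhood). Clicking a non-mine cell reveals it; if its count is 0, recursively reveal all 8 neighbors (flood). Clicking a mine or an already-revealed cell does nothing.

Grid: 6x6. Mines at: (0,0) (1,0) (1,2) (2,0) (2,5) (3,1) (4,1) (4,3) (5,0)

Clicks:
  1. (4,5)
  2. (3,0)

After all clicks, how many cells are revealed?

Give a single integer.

Click 1 (4,5) count=0: revealed 6 new [(3,4) (3,5) (4,4) (4,5) (5,4) (5,5)] -> total=6
Click 2 (3,0) count=3: revealed 1 new [(3,0)] -> total=7

Answer: 7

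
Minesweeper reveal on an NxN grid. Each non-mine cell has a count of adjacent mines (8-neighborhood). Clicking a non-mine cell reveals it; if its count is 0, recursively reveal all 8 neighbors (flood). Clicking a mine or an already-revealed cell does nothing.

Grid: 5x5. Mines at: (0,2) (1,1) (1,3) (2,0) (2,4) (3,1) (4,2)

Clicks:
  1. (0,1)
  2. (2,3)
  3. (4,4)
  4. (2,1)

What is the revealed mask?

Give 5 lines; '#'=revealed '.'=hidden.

Answer: .#...
.....
.#.#.
...##
...##

Derivation:
Click 1 (0,1) count=2: revealed 1 new [(0,1)] -> total=1
Click 2 (2,3) count=2: revealed 1 new [(2,3)] -> total=2
Click 3 (4,4) count=0: revealed 4 new [(3,3) (3,4) (4,3) (4,4)] -> total=6
Click 4 (2,1) count=3: revealed 1 new [(2,1)] -> total=7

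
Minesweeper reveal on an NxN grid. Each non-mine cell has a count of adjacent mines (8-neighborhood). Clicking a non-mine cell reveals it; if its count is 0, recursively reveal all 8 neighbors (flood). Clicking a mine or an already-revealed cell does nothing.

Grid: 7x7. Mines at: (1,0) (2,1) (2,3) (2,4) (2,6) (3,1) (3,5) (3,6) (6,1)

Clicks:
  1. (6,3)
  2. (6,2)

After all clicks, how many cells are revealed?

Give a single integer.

Answer: 18

Derivation:
Click 1 (6,3) count=0: revealed 18 new [(3,2) (3,3) (3,4) (4,2) (4,3) (4,4) (4,5) (4,6) (5,2) (5,3) (5,4) (5,5) (5,6) (6,2) (6,3) (6,4) (6,5) (6,6)] -> total=18
Click 2 (6,2) count=1: revealed 0 new [(none)] -> total=18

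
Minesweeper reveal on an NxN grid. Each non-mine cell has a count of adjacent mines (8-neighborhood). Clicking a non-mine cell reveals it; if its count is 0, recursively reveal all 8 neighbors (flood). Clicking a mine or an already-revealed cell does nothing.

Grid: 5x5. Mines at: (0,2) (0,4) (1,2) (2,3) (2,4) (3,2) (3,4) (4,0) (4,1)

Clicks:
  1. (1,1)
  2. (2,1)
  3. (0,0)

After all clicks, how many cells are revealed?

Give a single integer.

Click 1 (1,1) count=2: revealed 1 new [(1,1)] -> total=1
Click 2 (2,1) count=2: revealed 1 new [(2,1)] -> total=2
Click 3 (0,0) count=0: revealed 6 new [(0,0) (0,1) (1,0) (2,0) (3,0) (3,1)] -> total=8

Answer: 8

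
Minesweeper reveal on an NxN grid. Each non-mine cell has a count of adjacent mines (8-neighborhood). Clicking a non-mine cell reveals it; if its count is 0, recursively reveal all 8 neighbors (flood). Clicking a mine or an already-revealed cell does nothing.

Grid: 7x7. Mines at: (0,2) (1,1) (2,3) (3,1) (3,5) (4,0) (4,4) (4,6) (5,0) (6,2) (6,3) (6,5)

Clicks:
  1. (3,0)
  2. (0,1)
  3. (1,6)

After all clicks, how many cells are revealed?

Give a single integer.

Click 1 (3,0) count=2: revealed 1 new [(3,0)] -> total=1
Click 2 (0,1) count=2: revealed 1 new [(0,1)] -> total=2
Click 3 (1,6) count=0: revealed 11 new [(0,3) (0,4) (0,5) (0,6) (1,3) (1,4) (1,5) (1,6) (2,4) (2,5) (2,6)] -> total=13

Answer: 13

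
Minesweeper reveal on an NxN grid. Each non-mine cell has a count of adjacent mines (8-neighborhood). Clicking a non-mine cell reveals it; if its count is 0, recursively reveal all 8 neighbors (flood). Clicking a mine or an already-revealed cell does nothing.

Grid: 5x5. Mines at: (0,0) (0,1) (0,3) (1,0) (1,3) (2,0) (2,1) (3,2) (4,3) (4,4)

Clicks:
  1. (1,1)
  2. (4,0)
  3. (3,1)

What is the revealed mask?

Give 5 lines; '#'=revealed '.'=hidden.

Click 1 (1,1) count=5: revealed 1 new [(1,1)] -> total=1
Click 2 (4,0) count=0: revealed 4 new [(3,0) (3,1) (4,0) (4,1)] -> total=5
Click 3 (3,1) count=3: revealed 0 new [(none)] -> total=5

Answer: .....
.#...
.....
##...
##...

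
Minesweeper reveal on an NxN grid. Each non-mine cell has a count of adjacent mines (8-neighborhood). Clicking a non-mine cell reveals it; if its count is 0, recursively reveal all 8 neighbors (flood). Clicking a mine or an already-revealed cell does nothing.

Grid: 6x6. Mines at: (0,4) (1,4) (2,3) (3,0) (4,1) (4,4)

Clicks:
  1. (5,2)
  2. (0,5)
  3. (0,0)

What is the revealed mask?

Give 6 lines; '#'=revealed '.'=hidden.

Click 1 (5,2) count=1: revealed 1 new [(5,2)] -> total=1
Click 2 (0,5) count=2: revealed 1 new [(0,5)] -> total=2
Click 3 (0,0) count=0: revealed 11 new [(0,0) (0,1) (0,2) (0,3) (1,0) (1,1) (1,2) (1,3) (2,0) (2,1) (2,2)] -> total=13

Answer: ####.#
####..
###...
......
......
..#...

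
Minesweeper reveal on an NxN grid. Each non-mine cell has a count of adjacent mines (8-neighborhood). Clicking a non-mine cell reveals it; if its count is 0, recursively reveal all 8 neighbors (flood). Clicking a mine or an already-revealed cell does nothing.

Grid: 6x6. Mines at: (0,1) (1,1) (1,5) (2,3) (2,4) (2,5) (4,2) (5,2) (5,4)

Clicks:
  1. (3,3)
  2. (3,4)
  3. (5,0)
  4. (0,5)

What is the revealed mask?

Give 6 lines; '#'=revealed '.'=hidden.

Answer: .....#
......
##....
##.##.
##....
##....

Derivation:
Click 1 (3,3) count=3: revealed 1 new [(3,3)] -> total=1
Click 2 (3,4) count=3: revealed 1 new [(3,4)] -> total=2
Click 3 (5,0) count=0: revealed 8 new [(2,0) (2,1) (3,0) (3,1) (4,0) (4,1) (5,0) (5,1)] -> total=10
Click 4 (0,5) count=1: revealed 1 new [(0,5)] -> total=11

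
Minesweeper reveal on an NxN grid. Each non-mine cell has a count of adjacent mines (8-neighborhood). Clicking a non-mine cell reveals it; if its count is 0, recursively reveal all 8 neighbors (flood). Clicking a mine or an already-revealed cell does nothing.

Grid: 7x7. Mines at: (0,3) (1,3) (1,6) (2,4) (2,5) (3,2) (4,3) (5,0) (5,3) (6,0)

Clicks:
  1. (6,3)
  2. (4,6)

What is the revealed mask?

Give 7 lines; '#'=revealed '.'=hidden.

Answer: .......
.......
.......
....###
....###
....###
...####

Derivation:
Click 1 (6,3) count=1: revealed 1 new [(6,3)] -> total=1
Click 2 (4,6) count=0: revealed 12 new [(3,4) (3,5) (3,6) (4,4) (4,5) (4,6) (5,4) (5,5) (5,6) (6,4) (6,5) (6,6)] -> total=13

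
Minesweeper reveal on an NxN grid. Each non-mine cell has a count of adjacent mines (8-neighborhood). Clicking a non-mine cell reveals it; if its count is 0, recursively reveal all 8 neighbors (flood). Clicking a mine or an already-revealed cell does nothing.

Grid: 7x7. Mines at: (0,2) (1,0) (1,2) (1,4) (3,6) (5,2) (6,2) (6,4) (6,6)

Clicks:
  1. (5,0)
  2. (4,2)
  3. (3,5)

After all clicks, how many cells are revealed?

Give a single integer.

Answer: 25

Derivation:
Click 1 (5,0) count=0: revealed 25 new [(2,0) (2,1) (2,2) (2,3) (2,4) (2,5) (3,0) (3,1) (3,2) (3,3) (3,4) (3,5) (4,0) (4,1) (4,2) (4,3) (4,4) (4,5) (5,0) (5,1) (5,3) (5,4) (5,5) (6,0) (6,1)] -> total=25
Click 2 (4,2) count=1: revealed 0 new [(none)] -> total=25
Click 3 (3,5) count=1: revealed 0 new [(none)] -> total=25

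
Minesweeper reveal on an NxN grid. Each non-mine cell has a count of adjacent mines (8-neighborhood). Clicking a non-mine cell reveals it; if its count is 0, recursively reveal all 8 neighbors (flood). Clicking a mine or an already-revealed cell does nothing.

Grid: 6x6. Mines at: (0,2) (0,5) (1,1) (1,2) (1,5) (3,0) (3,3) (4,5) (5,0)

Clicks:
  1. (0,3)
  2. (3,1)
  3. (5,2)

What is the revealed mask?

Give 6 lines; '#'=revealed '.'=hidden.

Answer: ...#..
......
......
.#....
.####.
.####.

Derivation:
Click 1 (0,3) count=2: revealed 1 new [(0,3)] -> total=1
Click 2 (3,1) count=1: revealed 1 new [(3,1)] -> total=2
Click 3 (5,2) count=0: revealed 8 new [(4,1) (4,2) (4,3) (4,4) (5,1) (5,2) (5,3) (5,4)] -> total=10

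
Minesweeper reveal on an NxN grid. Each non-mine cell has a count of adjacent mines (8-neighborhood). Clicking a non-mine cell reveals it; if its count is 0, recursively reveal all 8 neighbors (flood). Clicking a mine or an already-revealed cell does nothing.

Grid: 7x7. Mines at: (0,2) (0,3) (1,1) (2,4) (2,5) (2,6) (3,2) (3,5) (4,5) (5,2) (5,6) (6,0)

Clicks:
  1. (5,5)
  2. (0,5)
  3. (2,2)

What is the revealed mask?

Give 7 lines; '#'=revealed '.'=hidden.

Answer: ....###
....###
..#....
.......
.......
.....#.
.......

Derivation:
Click 1 (5,5) count=2: revealed 1 new [(5,5)] -> total=1
Click 2 (0,5) count=0: revealed 6 new [(0,4) (0,5) (0,6) (1,4) (1,5) (1,6)] -> total=7
Click 3 (2,2) count=2: revealed 1 new [(2,2)] -> total=8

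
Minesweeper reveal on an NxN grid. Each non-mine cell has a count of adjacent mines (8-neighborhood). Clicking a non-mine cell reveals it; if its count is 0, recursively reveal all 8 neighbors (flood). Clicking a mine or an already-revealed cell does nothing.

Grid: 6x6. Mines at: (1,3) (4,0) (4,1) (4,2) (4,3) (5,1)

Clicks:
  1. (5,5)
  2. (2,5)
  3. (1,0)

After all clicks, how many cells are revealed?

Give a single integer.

Answer: 24

Derivation:
Click 1 (5,5) count=0: revealed 12 new [(0,4) (0,5) (1,4) (1,5) (2,4) (2,5) (3,4) (3,5) (4,4) (4,5) (5,4) (5,5)] -> total=12
Click 2 (2,5) count=0: revealed 0 new [(none)] -> total=12
Click 3 (1,0) count=0: revealed 12 new [(0,0) (0,1) (0,2) (1,0) (1,1) (1,2) (2,0) (2,1) (2,2) (3,0) (3,1) (3,2)] -> total=24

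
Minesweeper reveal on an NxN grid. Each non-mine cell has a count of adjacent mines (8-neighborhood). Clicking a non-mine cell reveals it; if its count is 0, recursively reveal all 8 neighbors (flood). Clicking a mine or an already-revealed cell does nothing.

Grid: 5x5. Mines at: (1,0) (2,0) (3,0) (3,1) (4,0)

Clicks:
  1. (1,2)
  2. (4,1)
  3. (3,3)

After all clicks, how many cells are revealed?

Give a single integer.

Click 1 (1,2) count=0: revealed 18 new [(0,1) (0,2) (0,3) (0,4) (1,1) (1,2) (1,3) (1,4) (2,1) (2,2) (2,3) (2,4) (3,2) (3,3) (3,4) (4,2) (4,3) (4,4)] -> total=18
Click 2 (4,1) count=3: revealed 1 new [(4,1)] -> total=19
Click 3 (3,3) count=0: revealed 0 new [(none)] -> total=19

Answer: 19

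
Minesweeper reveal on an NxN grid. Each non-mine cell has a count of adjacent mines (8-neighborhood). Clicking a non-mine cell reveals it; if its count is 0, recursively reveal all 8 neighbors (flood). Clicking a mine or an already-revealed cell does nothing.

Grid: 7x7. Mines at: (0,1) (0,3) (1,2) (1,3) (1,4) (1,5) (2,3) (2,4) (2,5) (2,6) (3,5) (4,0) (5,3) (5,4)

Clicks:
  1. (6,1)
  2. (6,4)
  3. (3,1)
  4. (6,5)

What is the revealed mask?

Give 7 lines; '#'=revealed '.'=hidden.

Click 1 (6,1) count=0: revealed 6 new [(5,0) (5,1) (5,2) (6,0) (6,1) (6,2)] -> total=6
Click 2 (6,4) count=2: revealed 1 new [(6,4)] -> total=7
Click 3 (3,1) count=1: revealed 1 new [(3,1)] -> total=8
Click 4 (6,5) count=1: revealed 1 new [(6,5)] -> total=9

Answer: .......
.......
.......
.#.....
.......
###....
###.##.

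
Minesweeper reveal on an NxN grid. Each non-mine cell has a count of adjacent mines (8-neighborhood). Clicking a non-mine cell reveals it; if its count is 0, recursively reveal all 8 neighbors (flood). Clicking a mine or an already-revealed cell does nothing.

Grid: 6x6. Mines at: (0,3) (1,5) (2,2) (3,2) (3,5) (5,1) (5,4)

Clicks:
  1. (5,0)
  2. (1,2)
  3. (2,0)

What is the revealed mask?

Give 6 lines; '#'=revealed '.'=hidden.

Click 1 (5,0) count=1: revealed 1 new [(5,0)] -> total=1
Click 2 (1,2) count=2: revealed 1 new [(1,2)] -> total=2
Click 3 (2,0) count=0: revealed 11 new [(0,0) (0,1) (0,2) (1,0) (1,1) (2,0) (2,1) (3,0) (3,1) (4,0) (4,1)] -> total=13

Answer: ###...
###...
##....
##....
##....
#.....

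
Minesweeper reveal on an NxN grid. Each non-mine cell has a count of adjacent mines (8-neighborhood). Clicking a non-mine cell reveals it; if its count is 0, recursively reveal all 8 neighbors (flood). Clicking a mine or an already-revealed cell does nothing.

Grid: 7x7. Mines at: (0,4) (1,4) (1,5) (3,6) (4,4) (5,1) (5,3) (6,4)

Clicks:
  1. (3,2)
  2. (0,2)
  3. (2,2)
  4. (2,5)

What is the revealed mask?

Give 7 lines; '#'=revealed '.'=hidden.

Click 1 (3,2) count=0: revealed 20 new [(0,0) (0,1) (0,2) (0,3) (1,0) (1,1) (1,2) (1,3) (2,0) (2,1) (2,2) (2,3) (3,0) (3,1) (3,2) (3,3) (4,0) (4,1) (4,2) (4,3)] -> total=20
Click 2 (0,2) count=0: revealed 0 new [(none)] -> total=20
Click 3 (2,2) count=0: revealed 0 new [(none)] -> total=20
Click 4 (2,5) count=3: revealed 1 new [(2,5)] -> total=21

Answer: ####...
####...
####.#.
####...
####...
.......
.......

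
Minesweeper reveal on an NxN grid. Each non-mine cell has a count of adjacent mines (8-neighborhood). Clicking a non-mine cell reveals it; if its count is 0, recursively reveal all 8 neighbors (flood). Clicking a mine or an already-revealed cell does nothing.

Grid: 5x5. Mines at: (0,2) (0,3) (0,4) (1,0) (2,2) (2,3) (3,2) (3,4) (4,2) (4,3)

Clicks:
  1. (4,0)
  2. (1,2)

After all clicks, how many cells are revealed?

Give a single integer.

Answer: 7

Derivation:
Click 1 (4,0) count=0: revealed 6 new [(2,0) (2,1) (3,0) (3,1) (4,0) (4,1)] -> total=6
Click 2 (1,2) count=4: revealed 1 new [(1,2)] -> total=7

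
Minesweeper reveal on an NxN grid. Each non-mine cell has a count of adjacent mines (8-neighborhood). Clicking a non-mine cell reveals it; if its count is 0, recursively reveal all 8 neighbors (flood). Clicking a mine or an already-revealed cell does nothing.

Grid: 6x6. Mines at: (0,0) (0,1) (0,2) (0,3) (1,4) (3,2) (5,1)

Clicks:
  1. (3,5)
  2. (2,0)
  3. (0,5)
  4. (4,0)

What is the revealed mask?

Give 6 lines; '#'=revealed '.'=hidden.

Answer: .....#
##....
##.###
##.###
######
..####

Derivation:
Click 1 (3,5) count=0: revealed 14 new [(2,3) (2,4) (2,5) (3,3) (3,4) (3,5) (4,2) (4,3) (4,4) (4,5) (5,2) (5,3) (5,4) (5,5)] -> total=14
Click 2 (2,0) count=0: revealed 8 new [(1,0) (1,1) (2,0) (2,1) (3,0) (3,1) (4,0) (4,1)] -> total=22
Click 3 (0,5) count=1: revealed 1 new [(0,5)] -> total=23
Click 4 (4,0) count=1: revealed 0 new [(none)] -> total=23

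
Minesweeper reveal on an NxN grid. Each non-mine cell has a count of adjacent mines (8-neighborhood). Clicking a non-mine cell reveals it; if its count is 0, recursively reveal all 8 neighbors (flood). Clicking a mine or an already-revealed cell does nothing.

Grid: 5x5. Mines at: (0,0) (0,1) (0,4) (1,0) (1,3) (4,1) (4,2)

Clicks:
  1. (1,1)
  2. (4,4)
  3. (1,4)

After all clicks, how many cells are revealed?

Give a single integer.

Click 1 (1,1) count=3: revealed 1 new [(1,1)] -> total=1
Click 2 (4,4) count=0: revealed 6 new [(2,3) (2,4) (3,3) (3,4) (4,3) (4,4)] -> total=7
Click 3 (1,4) count=2: revealed 1 new [(1,4)] -> total=8

Answer: 8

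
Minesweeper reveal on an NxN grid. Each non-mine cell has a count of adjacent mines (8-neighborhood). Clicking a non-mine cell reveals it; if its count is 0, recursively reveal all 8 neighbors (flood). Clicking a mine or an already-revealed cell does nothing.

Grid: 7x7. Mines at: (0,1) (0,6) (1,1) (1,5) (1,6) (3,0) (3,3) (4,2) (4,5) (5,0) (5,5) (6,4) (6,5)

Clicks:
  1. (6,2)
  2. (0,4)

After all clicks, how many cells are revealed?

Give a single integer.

Answer: 7

Derivation:
Click 1 (6,2) count=0: revealed 6 new [(5,1) (5,2) (5,3) (6,1) (6,2) (6,3)] -> total=6
Click 2 (0,4) count=1: revealed 1 new [(0,4)] -> total=7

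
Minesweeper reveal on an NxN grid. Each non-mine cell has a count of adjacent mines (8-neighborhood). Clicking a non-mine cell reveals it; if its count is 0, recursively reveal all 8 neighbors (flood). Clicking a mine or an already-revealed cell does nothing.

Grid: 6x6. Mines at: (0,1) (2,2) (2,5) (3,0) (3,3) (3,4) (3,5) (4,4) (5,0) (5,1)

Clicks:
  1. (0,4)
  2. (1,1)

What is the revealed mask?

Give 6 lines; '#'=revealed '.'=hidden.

Answer: ..####
.#####
......
......
......
......

Derivation:
Click 1 (0,4) count=0: revealed 8 new [(0,2) (0,3) (0,4) (0,5) (1,2) (1,3) (1,4) (1,5)] -> total=8
Click 2 (1,1) count=2: revealed 1 new [(1,1)] -> total=9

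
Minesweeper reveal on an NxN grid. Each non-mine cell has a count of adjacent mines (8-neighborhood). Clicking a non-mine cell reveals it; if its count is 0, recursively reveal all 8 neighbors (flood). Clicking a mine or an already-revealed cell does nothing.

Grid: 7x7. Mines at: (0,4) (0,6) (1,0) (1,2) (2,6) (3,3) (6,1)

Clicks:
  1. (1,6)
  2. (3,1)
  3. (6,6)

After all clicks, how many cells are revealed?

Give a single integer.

Answer: 29

Derivation:
Click 1 (1,6) count=2: revealed 1 new [(1,6)] -> total=1
Click 2 (3,1) count=0: revealed 12 new [(2,0) (2,1) (2,2) (3,0) (3,1) (3,2) (4,0) (4,1) (4,2) (5,0) (5,1) (5,2)] -> total=13
Click 3 (6,6) count=0: revealed 16 new [(3,4) (3,5) (3,6) (4,3) (4,4) (4,5) (4,6) (5,3) (5,4) (5,5) (5,6) (6,2) (6,3) (6,4) (6,5) (6,6)] -> total=29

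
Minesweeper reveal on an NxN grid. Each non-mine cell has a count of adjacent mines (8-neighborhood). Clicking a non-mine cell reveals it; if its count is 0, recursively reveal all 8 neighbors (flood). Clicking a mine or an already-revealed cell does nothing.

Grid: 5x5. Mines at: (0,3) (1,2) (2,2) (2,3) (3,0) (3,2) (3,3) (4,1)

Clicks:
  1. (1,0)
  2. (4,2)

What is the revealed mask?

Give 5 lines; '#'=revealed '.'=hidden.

Click 1 (1,0) count=0: revealed 6 new [(0,0) (0,1) (1,0) (1,1) (2,0) (2,1)] -> total=6
Click 2 (4,2) count=3: revealed 1 new [(4,2)] -> total=7

Answer: ##...
##...
##...
.....
..#..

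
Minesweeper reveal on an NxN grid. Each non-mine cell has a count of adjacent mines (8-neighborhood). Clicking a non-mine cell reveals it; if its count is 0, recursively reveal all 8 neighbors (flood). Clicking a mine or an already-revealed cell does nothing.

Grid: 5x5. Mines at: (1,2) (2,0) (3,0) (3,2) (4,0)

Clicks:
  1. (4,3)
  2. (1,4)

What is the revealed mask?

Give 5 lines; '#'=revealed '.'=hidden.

Click 1 (4,3) count=1: revealed 1 new [(4,3)] -> total=1
Click 2 (1,4) count=0: revealed 9 new [(0,3) (0,4) (1,3) (1,4) (2,3) (2,4) (3,3) (3,4) (4,4)] -> total=10

Answer: ...##
...##
...##
...##
...##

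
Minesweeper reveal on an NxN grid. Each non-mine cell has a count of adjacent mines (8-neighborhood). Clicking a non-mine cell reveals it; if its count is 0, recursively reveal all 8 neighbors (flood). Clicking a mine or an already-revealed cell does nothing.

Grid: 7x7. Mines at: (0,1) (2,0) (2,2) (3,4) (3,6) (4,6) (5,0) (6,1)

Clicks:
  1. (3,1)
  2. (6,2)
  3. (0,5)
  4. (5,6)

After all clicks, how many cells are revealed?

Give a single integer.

Answer: 17

Derivation:
Click 1 (3,1) count=2: revealed 1 new [(3,1)] -> total=1
Click 2 (6,2) count=1: revealed 1 new [(6,2)] -> total=2
Click 3 (0,5) count=0: revealed 14 new [(0,2) (0,3) (0,4) (0,5) (0,6) (1,2) (1,3) (1,4) (1,5) (1,6) (2,3) (2,4) (2,5) (2,6)] -> total=16
Click 4 (5,6) count=1: revealed 1 new [(5,6)] -> total=17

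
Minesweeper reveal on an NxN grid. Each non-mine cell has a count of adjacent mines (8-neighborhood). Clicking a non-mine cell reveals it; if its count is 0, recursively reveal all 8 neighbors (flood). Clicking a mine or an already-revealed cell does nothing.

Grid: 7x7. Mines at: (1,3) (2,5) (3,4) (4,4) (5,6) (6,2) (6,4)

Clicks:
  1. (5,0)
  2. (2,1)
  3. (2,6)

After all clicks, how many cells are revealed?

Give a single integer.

Click 1 (5,0) count=0: revealed 24 new [(0,0) (0,1) (0,2) (1,0) (1,1) (1,2) (2,0) (2,1) (2,2) (2,3) (3,0) (3,1) (3,2) (3,3) (4,0) (4,1) (4,2) (4,3) (5,0) (5,1) (5,2) (5,3) (6,0) (6,1)] -> total=24
Click 2 (2,1) count=0: revealed 0 new [(none)] -> total=24
Click 3 (2,6) count=1: revealed 1 new [(2,6)] -> total=25

Answer: 25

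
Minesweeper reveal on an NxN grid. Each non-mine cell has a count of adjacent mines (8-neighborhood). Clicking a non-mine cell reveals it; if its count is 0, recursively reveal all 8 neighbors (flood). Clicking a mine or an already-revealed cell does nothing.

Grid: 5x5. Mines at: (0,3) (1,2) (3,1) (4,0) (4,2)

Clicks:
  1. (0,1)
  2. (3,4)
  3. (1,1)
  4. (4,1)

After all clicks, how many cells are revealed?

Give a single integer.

Answer: 11

Derivation:
Click 1 (0,1) count=1: revealed 1 new [(0,1)] -> total=1
Click 2 (3,4) count=0: revealed 8 new [(1,3) (1,4) (2,3) (2,4) (3,3) (3,4) (4,3) (4,4)] -> total=9
Click 3 (1,1) count=1: revealed 1 new [(1,1)] -> total=10
Click 4 (4,1) count=3: revealed 1 new [(4,1)] -> total=11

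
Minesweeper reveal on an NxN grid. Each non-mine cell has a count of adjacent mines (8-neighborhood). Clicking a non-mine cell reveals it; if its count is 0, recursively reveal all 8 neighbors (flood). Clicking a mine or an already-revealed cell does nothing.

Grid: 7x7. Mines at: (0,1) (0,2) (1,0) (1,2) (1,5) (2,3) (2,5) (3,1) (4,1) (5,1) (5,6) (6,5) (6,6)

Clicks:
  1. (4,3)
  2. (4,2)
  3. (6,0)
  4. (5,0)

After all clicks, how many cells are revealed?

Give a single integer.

Click 1 (4,3) count=0: revealed 15 new [(3,2) (3,3) (3,4) (3,5) (4,2) (4,3) (4,4) (4,5) (5,2) (5,3) (5,4) (5,5) (6,2) (6,3) (6,4)] -> total=15
Click 2 (4,2) count=3: revealed 0 new [(none)] -> total=15
Click 3 (6,0) count=1: revealed 1 new [(6,0)] -> total=16
Click 4 (5,0) count=2: revealed 1 new [(5,0)] -> total=17

Answer: 17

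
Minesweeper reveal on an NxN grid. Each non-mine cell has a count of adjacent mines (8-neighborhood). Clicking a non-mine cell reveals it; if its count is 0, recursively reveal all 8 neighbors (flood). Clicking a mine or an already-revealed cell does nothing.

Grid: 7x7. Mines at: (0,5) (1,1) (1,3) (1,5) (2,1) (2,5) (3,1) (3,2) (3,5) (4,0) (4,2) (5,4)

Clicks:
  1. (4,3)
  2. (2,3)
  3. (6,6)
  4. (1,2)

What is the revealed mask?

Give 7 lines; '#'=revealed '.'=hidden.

Click 1 (4,3) count=3: revealed 1 new [(4,3)] -> total=1
Click 2 (2,3) count=2: revealed 1 new [(2,3)] -> total=2
Click 3 (6,6) count=0: revealed 6 new [(4,5) (4,6) (5,5) (5,6) (6,5) (6,6)] -> total=8
Click 4 (1,2) count=3: revealed 1 new [(1,2)] -> total=9

Answer: .......
..#....
...#...
.......
...#.##
.....##
.....##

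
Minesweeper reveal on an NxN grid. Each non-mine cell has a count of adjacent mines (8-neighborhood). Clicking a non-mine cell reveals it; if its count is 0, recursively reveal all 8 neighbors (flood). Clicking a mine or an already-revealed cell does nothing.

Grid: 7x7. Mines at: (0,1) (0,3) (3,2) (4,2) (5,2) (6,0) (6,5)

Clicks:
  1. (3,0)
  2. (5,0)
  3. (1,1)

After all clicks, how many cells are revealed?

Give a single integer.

Answer: 10

Derivation:
Click 1 (3,0) count=0: revealed 10 new [(1,0) (1,1) (2,0) (2,1) (3,0) (3,1) (4,0) (4,1) (5,0) (5,1)] -> total=10
Click 2 (5,0) count=1: revealed 0 new [(none)] -> total=10
Click 3 (1,1) count=1: revealed 0 new [(none)] -> total=10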